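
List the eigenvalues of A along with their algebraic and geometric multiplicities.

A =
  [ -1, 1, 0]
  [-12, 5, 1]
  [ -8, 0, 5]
λ = 3: alg = 3, geom = 1

Step 1 — factor the characteristic polynomial to read off the algebraic multiplicities:
  χ_A(x) = (x - 3)^3

Step 2 — compute geometric multiplicities via the rank-nullity identity g(λ) = n − rank(A − λI):
  rank(A − (3)·I) = 2, so dim ker(A − (3)·I) = n − 2 = 1

Summary:
  λ = 3: algebraic multiplicity = 3, geometric multiplicity = 1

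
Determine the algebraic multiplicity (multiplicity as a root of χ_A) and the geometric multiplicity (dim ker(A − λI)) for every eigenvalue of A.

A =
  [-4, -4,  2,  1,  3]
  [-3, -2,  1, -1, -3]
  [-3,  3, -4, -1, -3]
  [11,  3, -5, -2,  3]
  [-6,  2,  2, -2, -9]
λ = -5: alg = 3, geom = 1; λ = -3: alg = 2, geom = 2

Step 1 — factor the characteristic polynomial to read off the algebraic multiplicities:
  χ_A(x) = (x + 3)^2*(x + 5)^3

Step 2 — compute geometric multiplicities via the rank-nullity identity g(λ) = n − rank(A − λI):
  rank(A − (-5)·I) = 4, so dim ker(A − (-5)·I) = n − 4 = 1
  rank(A − (-3)·I) = 3, so dim ker(A − (-3)·I) = n − 3 = 2

Summary:
  λ = -5: algebraic multiplicity = 3, geometric multiplicity = 1
  λ = -3: algebraic multiplicity = 2, geometric multiplicity = 2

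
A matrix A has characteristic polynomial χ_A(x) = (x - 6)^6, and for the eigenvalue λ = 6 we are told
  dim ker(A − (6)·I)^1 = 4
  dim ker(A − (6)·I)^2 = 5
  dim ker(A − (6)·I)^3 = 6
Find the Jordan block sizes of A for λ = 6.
Block sizes for λ = 6: [3, 1, 1, 1]

From the dimensions of kernels of powers, the number of Jordan blocks of size at least j is d_j − d_{j−1} where d_j = dim ker(N^j) (with d_0 = 0). Computing the differences gives [4, 1, 1].
The number of blocks of size exactly k is (#blocks of size ≥ k) − (#blocks of size ≥ k + 1), so the partition is: 3 block(s) of size 1, 1 block(s) of size 3.
In nonincreasing order the block sizes are [3, 1, 1, 1].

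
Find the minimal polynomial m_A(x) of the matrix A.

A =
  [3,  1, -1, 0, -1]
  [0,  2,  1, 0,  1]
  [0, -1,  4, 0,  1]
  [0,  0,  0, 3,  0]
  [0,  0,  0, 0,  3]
x^2 - 6*x + 9

The characteristic polynomial is χ_A(x) = (x - 3)^5, so the eigenvalues are known. The minimal polynomial is
  m_A(x) = Π_λ (x − λ)^{k_λ}
where k_λ is the size of the *largest* Jordan block for λ (equivalently, the smallest k with (A − λI)^k v = 0 for every generalised eigenvector v of λ).

  λ = 3: largest Jordan block has size 2, contributing (x − 3)^2

So m_A(x) = (x - 3)^2 = x^2 - 6*x + 9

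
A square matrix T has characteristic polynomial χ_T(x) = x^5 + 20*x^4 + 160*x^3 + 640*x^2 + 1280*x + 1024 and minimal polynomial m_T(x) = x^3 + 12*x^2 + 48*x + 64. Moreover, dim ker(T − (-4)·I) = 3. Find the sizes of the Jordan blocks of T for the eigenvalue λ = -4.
Block sizes for λ = -4: [3, 1, 1]

Step 1 — from the characteristic polynomial, algebraic multiplicity of λ = -4 is 5. From dim ker(T − (-4)·I) = 3, there are exactly 3 Jordan blocks for λ = -4.
Step 2 — from the minimal polynomial, the factor (x + 4)^3 tells us the largest block for λ = -4 has size 3.
Step 3 — with total size 5, 3 blocks, and largest block 3, the block sizes (in nonincreasing order) are [3, 1, 1].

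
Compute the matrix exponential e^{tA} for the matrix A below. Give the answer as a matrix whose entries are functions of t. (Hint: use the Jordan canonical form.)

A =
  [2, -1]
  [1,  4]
e^{tA} =
  [-t*exp(3*t) + exp(3*t), -t*exp(3*t)]
  [t*exp(3*t), t*exp(3*t) + exp(3*t)]

Strategy: write A = P · J · P⁻¹ where J is a Jordan canonical form, so e^{tA} = P · e^{tJ} · P⁻¹, and e^{tJ} can be computed block-by-block.

A has Jordan form
J =
  [3, 1]
  [0, 3]
(up to reordering of blocks).

Per-block formulas:
  For a 2×2 Jordan block J_2(3): exp(t · J_2(3)) = e^(3t)·(I + t·N), where N is the 2×2 nilpotent shift.

After assembling e^{tJ} and conjugating by P, we get:

e^{tA} =
  [-t*exp(3*t) + exp(3*t), -t*exp(3*t)]
  [t*exp(3*t), t*exp(3*t) + exp(3*t)]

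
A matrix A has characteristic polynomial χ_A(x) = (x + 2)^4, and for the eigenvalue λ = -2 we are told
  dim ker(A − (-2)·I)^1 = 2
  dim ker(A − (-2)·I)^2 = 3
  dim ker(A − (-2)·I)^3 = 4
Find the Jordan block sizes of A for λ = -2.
Block sizes for λ = -2: [3, 1]

From the dimensions of kernels of powers, the number of Jordan blocks of size at least j is d_j − d_{j−1} where d_j = dim ker(N^j) (with d_0 = 0). Computing the differences gives [2, 1, 1].
The number of blocks of size exactly k is (#blocks of size ≥ k) − (#blocks of size ≥ k + 1), so the partition is: 1 block(s) of size 1, 1 block(s) of size 3.
In nonincreasing order the block sizes are [3, 1].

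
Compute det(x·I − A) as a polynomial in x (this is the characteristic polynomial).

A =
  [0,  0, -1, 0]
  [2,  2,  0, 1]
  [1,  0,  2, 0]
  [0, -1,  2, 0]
x^4 - 4*x^3 + 6*x^2 - 4*x + 1

Expanding det(x·I − A) (e.g. by cofactor expansion or by noting that A is similar to its Jordan form J, which has the same characteristic polynomial as A) gives
  χ_A(x) = x^4 - 4*x^3 + 6*x^2 - 4*x + 1
which factors as (x - 1)^4. The eigenvalues (with algebraic multiplicities) are λ = 1 with multiplicity 4.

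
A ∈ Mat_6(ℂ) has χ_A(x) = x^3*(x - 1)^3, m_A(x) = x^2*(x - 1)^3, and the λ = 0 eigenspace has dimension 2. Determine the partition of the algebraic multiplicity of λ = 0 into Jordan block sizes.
Block sizes for λ = 0: [2, 1]

Step 1 — from the characteristic polynomial, algebraic multiplicity of λ = 0 is 3. From dim ker(A − (0)·I) = 2, there are exactly 2 Jordan blocks for λ = 0.
Step 2 — from the minimal polynomial, the factor (x − 0)^2 tells us the largest block for λ = 0 has size 2.
Step 3 — with total size 3, 2 blocks, and largest block 2, the block sizes (in nonincreasing order) are [2, 1].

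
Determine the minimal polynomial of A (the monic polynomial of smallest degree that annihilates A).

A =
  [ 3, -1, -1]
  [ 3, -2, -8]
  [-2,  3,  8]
x^3 - 9*x^2 + 27*x - 27

The characteristic polynomial is χ_A(x) = (x - 3)^3, so the eigenvalues are known. The minimal polynomial is
  m_A(x) = Π_λ (x − λ)^{k_λ}
where k_λ is the size of the *largest* Jordan block for λ (equivalently, the smallest k with (A − λI)^k v = 0 for every generalised eigenvector v of λ).

  λ = 3: largest Jordan block has size 3, contributing (x − 3)^3

So m_A(x) = (x - 3)^3 = x^3 - 9*x^2 + 27*x - 27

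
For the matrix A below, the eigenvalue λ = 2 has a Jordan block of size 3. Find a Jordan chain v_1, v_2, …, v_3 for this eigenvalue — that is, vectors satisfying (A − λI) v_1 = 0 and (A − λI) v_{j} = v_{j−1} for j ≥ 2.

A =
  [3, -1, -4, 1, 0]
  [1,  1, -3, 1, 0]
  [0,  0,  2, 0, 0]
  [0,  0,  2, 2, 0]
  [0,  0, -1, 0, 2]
A Jordan chain for λ = 2 of length 3:
v_1 = (1, 1, 0, 0, 0)ᵀ
v_2 = (-4, -3, 0, 2, -1)ᵀ
v_3 = (0, 0, 1, 0, 0)ᵀ

Let N = A − (2)·I. We want v_3 with N^3 v_3 = 0 but N^2 v_3 ≠ 0; then v_{j-1} := N · v_j for j = 3, …, 2.

Pick v_3 = (0, 0, 1, 0, 0)ᵀ.
Then v_2 = N · v_3 = (-4, -3, 0, 2, -1)ᵀ.
Then v_1 = N · v_2 = (1, 1, 0, 0, 0)ᵀ.

Sanity check: (A − (2)·I) v_1 = (0, 0, 0, 0, 0)ᵀ = 0. ✓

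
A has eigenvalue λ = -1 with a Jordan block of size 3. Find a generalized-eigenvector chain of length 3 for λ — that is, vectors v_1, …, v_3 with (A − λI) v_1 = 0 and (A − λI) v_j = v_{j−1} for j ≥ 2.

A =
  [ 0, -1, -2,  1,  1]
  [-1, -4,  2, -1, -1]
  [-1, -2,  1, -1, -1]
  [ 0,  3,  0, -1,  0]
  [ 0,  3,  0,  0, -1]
A Jordan chain for λ = -1 of length 3:
v_1 = (4, 0, -1, -3, -3)ᵀ
v_2 = (1, -1, -1, 0, 0)ᵀ
v_3 = (1, 0, 0, 0, 0)ᵀ

Let N = A − (-1)·I. We want v_3 with N^3 v_3 = 0 but N^2 v_3 ≠ 0; then v_{j-1} := N · v_j for j = 3, …, 2.

Pick v_3 = (1, 0, 0, 0, 0)ᵀ.
Then v_2 = N · v_3 = (1, -1, -1, 0, 0)ᵀ.
Then v_1 = N · v_2 = (4, 0, -1, -3, -3)ᵀ.

Sanity check: (A − (-1)·I) v_1 = (0, 0, 0, 0, 0)ᵀ = 0. ✓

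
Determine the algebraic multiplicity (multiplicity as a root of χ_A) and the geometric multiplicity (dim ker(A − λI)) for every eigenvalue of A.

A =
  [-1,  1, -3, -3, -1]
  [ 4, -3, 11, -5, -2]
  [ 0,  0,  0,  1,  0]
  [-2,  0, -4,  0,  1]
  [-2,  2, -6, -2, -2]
λ = -3: alg = 2, geom = 1; λ = 0: alg = 3, geom = 1

Step 1 — factor the characteristic polynomial to read off the algebraic multiplicities:
  χ_A(x) = x^3*(x + 3)^2

Step 2 — compute geometric multiplicities via the rank-nullity identity g(λ) = n − rank(A − λI):
  rank(A − (-3)·I) = 4, so dim ker(A − (-3)·I) = n − 4 = 1
  rank(A − (0)·I) = 4, so dim ker(A − (0)·I) = n − 4 = 1

Summary:
  λ = -3: algebraic multiplicity = 2, geometric multiplicity = 1
  λ = 0: algebraic multiplicity = 3, geometric multiplicity = 1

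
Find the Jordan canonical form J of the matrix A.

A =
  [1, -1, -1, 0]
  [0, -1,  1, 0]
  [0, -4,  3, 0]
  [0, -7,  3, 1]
J_3(1) ⊕ J_1(1)

The characteristic polynomial is
  det(x·I − A) = x^4 - 4*x^3 + 6*x^2 - 4*x + 1 = (x - 1)^4

Eigenvalues and multiplicities (the geometric multiplicity of λ is n − rank(A − λI), which equals the number of Jordan blocks for λ):
  λ = 1: algebraic multiplicity = 4, geometric multiplicity = 2

Determining the block sizes for each eigenvalue:
  λ = 1: with am = 4 and gm = 2, the partition is not yet determined (e.g. several partitions of 4 into 2 parts exist). Let N = A − (1)·I. Computing rank(N^1) = 2, rank(N^2) = 1, rank(N^3) = 0; the number of blocks of size ≥ j is rank(N^{j−1}) − rank(N^j), giving [2, 1, 1]. So we have 1 block(s) of size 3, 1 block(s) of size 1 → block sizes [3, 1]

Assembling the blocks gives a Jordan form
J =
  [1, 1, 0, 0]
  [0, 1, 1, 0]
  [0, 0, 1, 0]
  [0, 0, 0, 1]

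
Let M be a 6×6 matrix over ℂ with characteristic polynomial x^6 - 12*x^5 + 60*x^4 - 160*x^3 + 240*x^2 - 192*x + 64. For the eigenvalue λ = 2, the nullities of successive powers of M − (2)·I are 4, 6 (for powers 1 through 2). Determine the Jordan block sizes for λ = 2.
Block sizes for λ = 2: [2, 2, 1, 1]

From the dimensions of kernels of powers, the number of Jordan blocks of size at least j is d_j − d_{j−1} where d_j = dim ker(N^j) (with d_0 = 0). Computing the differences gives [4, 2].
The number of blocks of size exactly k is (#blocks of size ≥ k) − (#blocks of size ≥ k + 1), so the partition is: 2 block(s) of size 1, 2 block(s) of size 2.
In nonincreasing order the block sizes are [2, 2, 1, 1].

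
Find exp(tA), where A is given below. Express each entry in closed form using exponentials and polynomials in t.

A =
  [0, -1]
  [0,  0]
e^{tA} =
  [1, -t]
  [0, 1]

Strategy: write A = P · J · P⁻¹ where J is a Jordan canonical form, so e^{tA} = P · e^{tJ} · P⁻¹, and e^{tJ} can be computed block-by-block.

A has Jordan form
J =
  [0, 1]
  [0, 0]
(up to reordering of blocks).

Per-block formulas:
  For a 2×2 Jordan block J_2(0): exp(t · J_2(0)) = e^(0t)·(I + t·N), where N is the 2×2 nilpotent shift.

After assembling e^{tJ} and conjugating by P, we get:

e^{tA} =
  [1, -t]
  [0, 1]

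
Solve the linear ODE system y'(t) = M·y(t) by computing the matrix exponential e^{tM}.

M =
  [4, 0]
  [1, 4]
e^{tM} =
  [exp(4*t), 0]
  [t*exp(4*t), exp(4*t)]

Strategy: write M = P · J · P⁻¹ where J is a Jordan canonical form, so e^{tM} = P · e^{tJ} · P⁻¹, and e^{tJ} can be computed block-by-block.

M has Jordan form
J =
  [4, 1]
  [0, 4]
(up to reordering of blocks).

Per-block formulas:
  For a 2×2 Jordan block J_2(4): exp(t · J_2(4)) = e^(4t)·(I + t·N), where N is the 2×2 nilpotent shift.

After assembling e^{tJ} and conjugating by P, we get:

e^{tM} =
  [exp(4*t), 0]
  [t*exp(4*t), exp(4*t)]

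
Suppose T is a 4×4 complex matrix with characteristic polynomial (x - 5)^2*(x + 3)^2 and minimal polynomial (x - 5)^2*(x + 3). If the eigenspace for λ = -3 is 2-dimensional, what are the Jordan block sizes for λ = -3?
Block sizes for λ = -3: [1, 1]

Step 1 — from the characteristic polynomial, algebraic multiplicity of λ = -3 is 2. From dim ker(T − (-3)·I) = 2, there are exactly 2 Jordan blocks for λ = -3.
Step 2 — from the minimal polynomial, the factor (x + 3) tells us the largest block for λ = -3 has size 1.
Step 3 — with total size 2, 2 blocks, and largest block 1, the block sizes (in nonincreasing order) are [1, 1].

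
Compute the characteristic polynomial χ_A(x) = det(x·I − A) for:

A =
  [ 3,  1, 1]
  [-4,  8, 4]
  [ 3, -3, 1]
x^3 - 12*x^2 + 48*x - 64

Expanding det(x·I − A) (e.g. by cofactor expansion or by noting that A is similar to its Jordan form J, which has the same characteristic polynomial as A) gives
  χ_A(x) = x^3 - 12*x^2 + 48*x - 64
which factors as (x - 4)^3. The eigenvalues (with algebraic multiplicities) are λ = 4 with multiplicity 3.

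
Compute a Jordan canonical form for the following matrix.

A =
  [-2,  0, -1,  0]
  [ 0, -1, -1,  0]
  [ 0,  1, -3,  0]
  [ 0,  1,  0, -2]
J_3(-2) ⊕ J_1(-2)

The characteristic polynomial is
  det(x·I − A) = x^4 + 8*x^3 + 24*x^2 + 32*x + 16 = (x + 2)^4

Eigenvalues and multiplicities (the geometric multiplicity of λ is n − rank(A − λI), which equals the number of Jordan blocks for λ):
  λ = -2: algebraic multiplicity = 4, geometric multiplicity = 2

Determining the block sizes for each eigenvalue:
  λ = -2: with am = 4 and gm = 2, the partition is not yet determined (e.g. several partitions of 4 into 2 parts exist). Let N = A − (-2)·I. Computing rank(N^1) = 2, rank(N^2) = 1, rank(N^3) = 0; the number of blocks of size ≥ j is rank(N^{j−1}) − rank(N^j), giving [2, 1, 1]. So we have 1 block(s) of size 3, 1 block(s) of size 1 → block sizes [3, 1]

Assembling the blocks gives a Jordan form
J =
  [-2,  1,  0,  0]
  [ 0, -2,  1,  0]
  [ 0,  0, -2,  0]
  [ 0,  0,  0, -2]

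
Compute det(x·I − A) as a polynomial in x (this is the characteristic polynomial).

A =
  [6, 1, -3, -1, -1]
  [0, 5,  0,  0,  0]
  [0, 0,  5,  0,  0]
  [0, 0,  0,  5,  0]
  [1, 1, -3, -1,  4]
x^5 - 25*x^4 + 250*x^3 - 1250*x^2 + 3125*x - 3125

Expanding det(x·I − A) (e.g. by cofactor expansion or by noting that A is similar to its Jordan form J, which has the same characteristic polynomial as A) gives
  χ_A(x) = x^5 - 25*x^4 + 250*x^3 - 1250*x^2 + 3125*x - 3125
which factors as (x - 5)^5. The eigenvalues (with algebraic multiplicities) are λ = 5 with multiplicity 5.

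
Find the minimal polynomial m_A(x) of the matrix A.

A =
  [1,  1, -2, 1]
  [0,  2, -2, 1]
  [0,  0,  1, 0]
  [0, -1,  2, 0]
x^2 - 2*x + 1

The characteristic polynomial is χ_A(x) = (x - 1)^4, so the eigenvalues are known. The minimal polynomial is
  m_A(x) = Π_λ (x − λ)^{k_λ}
where k_λ is the size of the *largest* Jordan block for λ (equivalently, the smallest k with (A − λI)^k v = 0 for every generalised eigenvector v of λ).

  λ = 1: largest Jordan block has size 2, contributing (x − 1)^2

So m_A(x) = (x - 1)^2 = x^2 - 2*x + 1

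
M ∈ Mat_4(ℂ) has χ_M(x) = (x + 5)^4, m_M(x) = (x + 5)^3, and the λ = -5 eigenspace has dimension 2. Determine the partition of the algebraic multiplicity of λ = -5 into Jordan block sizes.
Block sizes for λ = -5: [3, 1]

Step 1 — from the characteristic polynomial, algebraic multiplicity of λ = -5 is 4. From dim ker(M − (-5)·I) = 2, there are exactly 2 Jordan blocks for λ = -5.
Step 2 — from the minimal polynomial, the factor (x + 5)^3 tells us the largest block for λ = -5 has size 3.
Step 3 — with total size 4, 2 blocks, and largest block 3, the block sizes (in nonincreasing order) are [3, 1].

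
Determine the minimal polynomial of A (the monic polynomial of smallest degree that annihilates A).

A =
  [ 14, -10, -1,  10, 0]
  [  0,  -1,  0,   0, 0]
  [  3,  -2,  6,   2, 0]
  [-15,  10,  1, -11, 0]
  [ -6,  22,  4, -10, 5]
x^3 - 9*x^2 + 15*x + 25

The characteristic polynomial is χ_A(x) = (x - 5)^3*(x + 1)^2, so the eigenvalues are known. The minimal polynomial is
  m_A(x) = Π_λ (x − λ)^{k_λ}
where k_λ is the size of the *largest* Jordan block for λ (equivalently, the smallest k with (A − λI)^k v = 0 for every generalised eigenvector v of λ).

  λ = -1: largest Jordan block has size 1, contributing (x + 1)
  λ = 5: largest Jordan block has size 2, contributing (x − 5)^2

So m_A(x) = (x - 5)^2*(x + 1) = x^3 - 9*x^2 + 15*x + 25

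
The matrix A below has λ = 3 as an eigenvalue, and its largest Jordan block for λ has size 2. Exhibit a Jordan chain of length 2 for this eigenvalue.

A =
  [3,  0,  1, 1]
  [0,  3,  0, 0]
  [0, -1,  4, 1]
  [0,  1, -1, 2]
A Jordan chain for λ = 3 of length 2:
v_1 = (0, 0, -1, 1)ᵀ
v_2 = (0, 1, 0, 0)ᵀ

Let N = A − (3)·I. We want v_2 with N^2 v_2 = 0 but N^1 v_2 ≠ 0; then v_{j-1} := N · v_j for j = 2, …, 2.

Pick v_2 = (0, 1, 0, 0)ᵀ.
Then v_1 = N · v_2 = (0, 0, -1, 1)ᵀ.

Sanity check: (A − (3)·I) v_1 = (0, 0, 0, 0)ᵀ = 0. ✓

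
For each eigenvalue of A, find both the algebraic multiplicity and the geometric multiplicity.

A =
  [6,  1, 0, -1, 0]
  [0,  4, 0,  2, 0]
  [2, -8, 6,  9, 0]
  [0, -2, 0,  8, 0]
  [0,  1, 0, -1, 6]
λ = 6: alg = 5, geom = 3

Step 1 — factor the characteristic polynomial to read off the algebraic multiplicities:
  χ_A(x) = (x - 6)^5

Step 2 — compute geometric multiplicities via the rank-nullity identity g(λ) = n − rank(A − λI):
  rank(A − (6)·I) = 2, so dim ker(A − (6)·I) = n − 2 = 3

Summary:
  λ = 6: algebraic multiplicity = 5, geometric multiplicity = 3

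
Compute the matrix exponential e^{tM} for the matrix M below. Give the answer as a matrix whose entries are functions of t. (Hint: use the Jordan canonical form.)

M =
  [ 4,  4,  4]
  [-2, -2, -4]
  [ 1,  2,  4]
e^{tM} =
  [2*t*exp(2*t) + exp(2*t), 4*t*exp(2*t), 4*t*exp(2*t)]
  [-2*t*exp(2*t), -4*t*exp(2*t) + exp(2*t), -4*t*exp(2*t)]
  [t*exp(2*t), 2*t*exp(2*t), 2*t*exp(2*t) + exp(2*t)]

Strategy: write M = P · J · P⁻¹ where J is a Jordan canonical form, so e^{tM} = P · e^{tJ} · P⁻¹, and e^{tJ} can be computed block-by-block.

M has Jordan form
J =
  [2, 1, 0]
  [0, 2, 0]
  [0, 0, 2]
(up to reordering of blocks).

Per-block formulas:
  For a 1×1 block at λ = 2: exp(t · [2]) = [e^(2t)].
  For a 2×2 Jordan block J_2(2): exp(t · J_2(2)) = e^(2t)·(I + t·N), where N is the 2×2 nilpotent shift.

After assembling e^{tJ} and conjugating by P, we get:

e^{tM} =
  [2*t*exp(2*t) + exp(2*t), 4*t*exp(2*t), 4*t*exp(2*t)]
  [-2*t*exp(2*t), -4*t*exp(2*t) + exp(2*t), -4*t*exp(2*t)]
  [t*exp(2*t), 2*t*exp(2*t), 2*t*exp(2*t) + exp(2*t)]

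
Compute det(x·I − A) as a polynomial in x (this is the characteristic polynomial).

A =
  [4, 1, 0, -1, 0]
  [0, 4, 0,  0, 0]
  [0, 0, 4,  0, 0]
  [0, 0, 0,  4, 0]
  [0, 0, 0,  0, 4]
x^5 - 20*x^4 + 160*x^3 - 640*x^2 + 1280*x - 1024

Expanding det(x·I − A) (e.g. by cofactor expansion or by noting that A is similar to its Jordan form J, which has the same characteristic polynomial as A) gives
  χ_A(x) = x^5 - 20*x^4 + 160*x^3 - 640*x^2 + 1280*x - 1024
which factors as (x - 4)^5. The eigenvalues (with algebraic multiplicities) are λ = 4 with multiplicity 5.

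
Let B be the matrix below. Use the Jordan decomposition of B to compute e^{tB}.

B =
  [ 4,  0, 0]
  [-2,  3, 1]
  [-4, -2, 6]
e^{tB} =
  [exp(4*t), 0, 0]
  [-2*exp(5*t) + 2*exp(4*t), -exp(5*t) + 2*exp(4*t), exp(5*t) - exp(4*t)]
  [-4*exp(5*t) + 4*exp(4*t), -2*exp(5*t) + 2*exp(4*t), 2*exp(5*t) - exp(4*t)]

Strategy: write B = P · J · P⁻¹ where J is a Jordan canonical form, so e^{tB} = P · e^{tJ} · P⁻¹, and e^{tJ} can be computed block-by-block.

B has Jordan form
J =
  [4, 0, 0]
  [0, 4, 0]
  [0, 0, 5]
(up to reordering of blocks).

Per-block formulas:
  For a 1×1 block at λ = 4: exp(t · [4]) = [e^(4t)].
  For a 1×1 block at λ = 5: exp(t · [5]) = [e^(5t)].

After assembling e^{tJ} and conjugating by P, we get:

e^{tB} =
  [exp(4*t), 0, 0]
  [-2*exp(5*t) + 2*exp(4*t), -exp(5*t) + 2*exp(4*t), exp(5*t) - exp(4*t)]
  [-4*exp(5*t) + 4*exp(4*t), -2*exp(5*t) + 2*exp(4*t), 2*exp(5*t) - exp(4*t)]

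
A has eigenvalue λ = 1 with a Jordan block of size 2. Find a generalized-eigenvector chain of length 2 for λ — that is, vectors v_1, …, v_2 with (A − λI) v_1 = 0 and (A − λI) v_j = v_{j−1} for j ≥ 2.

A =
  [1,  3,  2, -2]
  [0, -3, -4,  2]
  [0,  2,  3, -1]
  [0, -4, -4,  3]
A Jordan chain for λ = 1 of length 2:
v_1 = (3, -4, 2, -4)ᵀ
v_2 = (0, 1, 0, 0)ᵀ

Let N = A − (1)·I. We want v_2 with N^2 v_2 = 0 but N^1 v_2 ≠ 0; then v_{j-1} := N · v_j for j = 2, …, 2.

Pick v_2 = (0, 1, 0, 0)ᵀ.
Then v_1 = N · v_2 = (3, -4, 2, -4)ᵀ.

Sanity check: (A − (1)·I) v_1 = (0, 0, 0, 0)ᵀ = 0. ✓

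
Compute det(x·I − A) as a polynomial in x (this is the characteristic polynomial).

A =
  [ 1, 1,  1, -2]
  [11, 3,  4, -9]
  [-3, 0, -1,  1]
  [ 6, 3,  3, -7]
x^4 + 4*x^3 + 6*x^2 + 4*x + 1

Expanding det(x·I − A) (e.g. by cofactor expansion or by noting that A is similar to its Jordan form J, which has the same characteristic polynomial as A) gives
  χ_A(x) = x^4 + 4*x^3 + 6*x^2 + 4*x + 1
which factors as (x + 1)^4. The eigenvalues (with algebraic multiplicities) are λ = -1 with multiplicity 4.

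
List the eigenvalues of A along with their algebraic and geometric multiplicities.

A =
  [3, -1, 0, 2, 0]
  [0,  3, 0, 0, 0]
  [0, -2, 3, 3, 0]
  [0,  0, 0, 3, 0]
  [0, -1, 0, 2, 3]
λ = 3: alg = 5, geom = 3

Step 1 — factor the characteristic polynomial to read off the algebraic multiplicities:
  χ_A(x) = (x - 3)^5

Step 2 — compute geometric multiplicities via the rank-nullity identity g(λ) = n − rank(A − λI):
  rank(A − (3)·I) = 2, so dim ker(A − (3)·I) = n − 2 = 3

Summary:
  λ = 3: algebraic multiplicity = 5, geometric multiplicity = 3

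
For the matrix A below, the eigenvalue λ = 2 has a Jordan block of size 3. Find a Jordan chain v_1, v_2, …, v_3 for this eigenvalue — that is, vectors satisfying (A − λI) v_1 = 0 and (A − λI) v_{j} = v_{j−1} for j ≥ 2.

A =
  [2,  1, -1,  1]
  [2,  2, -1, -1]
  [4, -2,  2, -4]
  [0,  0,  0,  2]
A Jordan chain for λ = 2 of length 3:
v_1 = (-2, -4, -4, 0)ᵀ
v_2 = (0, 2, 4, 0)ᵀ
v_3 = (1, 0, 0, 0)ᵀ

Let N = A − (2)·I. We want v_3 with N^3 v_3 = 0 but N^2 v_3 ≠ 0; then v_{j-1} := N · v_j for j = 3, …, 2.

Pick v_3 = (1, 0, 0, 0)ᵀ.
Then v_2 = N · v_3 = (0, 2, 4, 0)ᵀ.
Then v_1 = N · v_2 = (-2, -4, -4, 0)ᵀ.

Sanity check: (A − (2)·I) v_1 = (0, 0, 0, 0)ᵀ = 0. ✓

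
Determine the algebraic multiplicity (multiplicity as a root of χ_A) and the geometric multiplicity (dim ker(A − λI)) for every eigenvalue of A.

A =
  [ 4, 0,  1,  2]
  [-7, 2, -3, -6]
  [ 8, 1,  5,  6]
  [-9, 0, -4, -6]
λ = 1: alg = 3, geom = 1; λ = 2: alg = 1, geom = 1

Step 1 — factor the characteristic polynomial to read off the algebraic multiplicities:
  χ_A(x) = (x - 2)*(x - 1)^3

Step 2 — compute geometric multiplicities via the rank-nullity identity g(λ) = n − rank(A − λI):
  rank(A − (1)·I) = 3, so dim ker(A − (1)·I) = n − 3 = 1
  rank(A − (2)·I) = 3, so dim ker(A − (2)·I) = n − 3 = 1

Summary:
  λ = 1: algebraic multiplicity = 3, geometric multiplicity = 1
  λ = 2: algebraic multiplicity = 1, geometric multiplicity = 1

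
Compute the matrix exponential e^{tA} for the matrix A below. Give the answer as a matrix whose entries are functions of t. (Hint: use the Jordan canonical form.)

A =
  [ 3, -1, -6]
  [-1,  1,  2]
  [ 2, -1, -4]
e^{tA} =
  [-t^2 + 3*t + 1, t^2 - t, 2*t^2 - 6*t]
  [-t, t + 1, 2*t]
  [-t^2/2 + 2*t, t^2/2 - t, t^2 - 4*t + 1]

Strategy: write A = P · J · P⁻¹ where J is a Jordan canonical form, so e^{tA} = P · e^{tJ} · P⁻¹, and e^{tJ} can be computed block-by-block.

A has Jordan form
J =
  [0, 1, 0]
  [0, 0, 1]
  [0, 0, 0]
(up to reordering of blocks).

Per-block formulas:
  For a 3×3 Jordan block J_3(0): exp(t · J_3(0)) = e^(0t)·(I + t·N + (t^2/2)·N^2), where N is the 3×3 nilpotent shift.

After assembling e^{tJ} and conjugating by P, we get:

e^{tA} =
  [-t^2 + 3*t + 1, t^2 - t, 2*t^2 - 6*t]
  [-t, t + 1, 2*t]
  [-t^2/2 + 2*t, t^2/2 - t, t^2 - 4*t + 1]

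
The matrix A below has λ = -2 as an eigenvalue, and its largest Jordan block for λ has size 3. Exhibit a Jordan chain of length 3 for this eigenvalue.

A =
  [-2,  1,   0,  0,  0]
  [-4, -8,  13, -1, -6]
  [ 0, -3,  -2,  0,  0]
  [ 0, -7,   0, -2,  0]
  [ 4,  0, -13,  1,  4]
A Jordan chain for λ = -2 of length 3:
v_1 = (-4, 0, 12, 28, 24)ᵀ
v_2 = (0, -4, 0, 0, 4)ᵀ
v_3 = (1, 0, 0, 0, 0)ᵀ

Let N = A − (-2)·I. We want v_3 with N^3 v_3 = 0 but N^2 v_3 ≠ 0; then v_{j-1} := N · v_j for j = 3, …, 2.

Pick v_3 = (1, 0, 0, 0, 0)ᵀ.
Then v_2 = N · v_3 = (0, -4, 0, 0, 4)ᵀ.
Then v_1 = N · v_2 = (-4, 0, 12, 28, 24)ᵀ.

Sanity check: (A − (-2)·I) v_1 = (0, 0, 0, 0, 0)ᵀ = 0. ✓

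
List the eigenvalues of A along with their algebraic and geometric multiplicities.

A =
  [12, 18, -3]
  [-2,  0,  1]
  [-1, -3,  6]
λ = 6: alg = 3, geom = 1

Step 1 — factor the characteristic polynomial to read off the algebraic multiplicities:
  χ_A(x) = (x - 6)^3

Step 2 — compute geometric multiplicities via the rank-nullity identity g(λ) = n − rank(A − λI):
  rank(A − (6)·I) = 2, so dim ker(A − (6)·I) = n − 2 = 1

Summary:
  λ = 6: algebraic multiplicity = 3, geometric multiplicity = 1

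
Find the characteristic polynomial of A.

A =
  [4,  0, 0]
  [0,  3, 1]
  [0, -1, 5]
x^3 - 12*x^2 + 48*x - 64

Expanding det(x·I − A) (e.g. by cofactor expansion or by noting that A is similar to its Jordan form J, which has the same characteristic polynomial as A) gives
  χ_A(x) = x^3 - 12*x^2 + 48*x - 64
which factors as (x - 4)^3. The eigenvalues (with algebraic multiplicities) are λ = 4 with multiplicity 3.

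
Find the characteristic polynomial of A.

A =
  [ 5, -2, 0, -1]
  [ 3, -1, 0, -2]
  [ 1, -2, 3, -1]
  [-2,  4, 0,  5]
x^4 - 12*x^3 + 54*x^2 - 108*x + 81

Expanding det(x·I − A) (e.g. by cofactor expansion or by noting that A is similar to its Jordan form J, which has the same characteristic polynomial as A) gives
  χ_A(x) = x^4 - 12*x^3 + 54*x^2 - 108*x + 81
which factors as (x - 3)^4. The eigenvalues (with algebraic multiplicities) are λ = 3 with multiplicity 4.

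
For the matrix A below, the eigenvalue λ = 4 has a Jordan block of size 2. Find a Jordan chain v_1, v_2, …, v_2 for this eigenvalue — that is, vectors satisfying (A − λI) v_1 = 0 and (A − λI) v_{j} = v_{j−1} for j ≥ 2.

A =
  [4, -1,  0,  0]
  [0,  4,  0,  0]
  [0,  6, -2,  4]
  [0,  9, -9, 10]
A Jordan chain for λ = 4 of length 2:
v_1 = (-1, 0, 6, 9)ᵀ
v_2 = (0, 1, 0, 0)ᵀ

Let N = A − (4)·I. We want v_2 with N^2 v_2 = 0 but N^1 v_2 ≠ 0; then v_{j-1} := N · v_j for j = 2, …, 2.

Pick v_2 = (0, 1, 0, 0)ᵀ.
Then v_1 = N · v_2 = (-1, 0, 6, 9)ᵀ.

Sanity check: (A − (4)·I) v_1 = (0, 0, 0, 0)ᵀ = 0. ✓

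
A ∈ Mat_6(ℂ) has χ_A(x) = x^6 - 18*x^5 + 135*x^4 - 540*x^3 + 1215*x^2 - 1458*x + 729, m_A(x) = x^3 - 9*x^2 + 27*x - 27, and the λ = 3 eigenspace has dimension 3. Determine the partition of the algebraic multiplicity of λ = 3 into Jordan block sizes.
Block sizes for λ = 3: [3, 2, 1]

Step 1 — from the characteristic polynomial, algebraic multiplicity of λ = 3 is 6. From dim ker(A − (3)·I) = 3, there are exactly 3 Jordan blocks for λ = 3.
Step 2 — from the minimal polynomial, the factor (x − 3)^3 tells us the largest block for λ = 3 has size 3.
Step 3 — with total size 6, 3 blocks, and largest block 3, the block sizes (in nonincreasing order) are [3, 2, 1].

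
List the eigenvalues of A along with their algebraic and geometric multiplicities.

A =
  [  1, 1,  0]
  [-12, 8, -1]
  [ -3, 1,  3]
λ = 4: alg = 3, geom = 1

Step 1 — factor the characteristic polynomial to read off the algebraic multiplicities:
  χ_A(x) = (x - 4)^3

Step 2 — compute geometric multiplicities via the rank-nullity identity g(λ) = n − rank(A − λI):
  rank(A − (4)·I) = 2, so dim ker(A − (4)·I) = n − 2 = 1

Summary:
  λ = 4: algebraic multiplicity = 3, geometric multiplicity = 1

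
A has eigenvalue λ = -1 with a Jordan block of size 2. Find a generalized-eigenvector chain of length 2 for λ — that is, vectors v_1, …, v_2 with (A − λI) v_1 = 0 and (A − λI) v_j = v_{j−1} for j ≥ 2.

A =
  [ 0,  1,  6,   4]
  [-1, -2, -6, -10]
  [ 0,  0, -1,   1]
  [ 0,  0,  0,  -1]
A Jordan chain for λ = -1 of length 2:
v_1 = (1, -1, 0, 0)ᵀ
v_2 = (1, 0, 0, 0)ᵀ

Let N = A − (-1)·I. We want v_2 with N^2 v_2 = 0 but N^1 v_2 ≠ 0; then v_{j-1} := N · v_j for j = 2, …, 2.

Pick v_2 = (1, 0, 0, 0)ᵀ.
Then v_1 = N · v_2 = (1, -1, 0, 0)ᵀ.

Sanity check: (A − (-1)·I) v_1 = (0, 0, 0, 0)ᵀ = 0. ✓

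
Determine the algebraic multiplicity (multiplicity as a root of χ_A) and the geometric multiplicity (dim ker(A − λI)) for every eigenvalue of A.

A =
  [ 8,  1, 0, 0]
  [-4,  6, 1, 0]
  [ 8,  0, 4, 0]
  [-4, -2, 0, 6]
λ = 6: alg = 4, geom = 2

Step 1 — factor the characteristic polynomial to read off the algebraic multiplicities:
  χ_A(x) = (x - 6)^4

Step 2 — compute geometric multiplicities via the rank-nullity identity g(λ) = n − rank(A − λI):
  rank(A − (6)·I) = 2, so dim ker(A − (6)·I) = n − 2 = 2

Summary:
  λ = 6: algebraic multiplicity = 4, geometric multiplicity = 2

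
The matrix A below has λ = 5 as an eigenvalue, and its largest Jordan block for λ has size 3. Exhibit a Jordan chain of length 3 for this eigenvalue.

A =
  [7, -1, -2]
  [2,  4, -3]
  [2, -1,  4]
A Jordan chain for λ = 5 of length 3:
v_1 = (-2, -4, 0)ᵀ
v_2 = (2, 2, 2)ᵀ
v_3 = (1, 0, 0)ᵀ

Let N = A − (5)·I. We want v_3 with N^3 v_3 = 0 but N^2 v_3 ≠ 0; then v_{j-1} := N · v_j for j = 3, …, 2.

Pick v_3 = (1, 0, 0)ᵀ.
Then v_2 = N · v_3 = (2, 2, 2)ᵀ.
Then v_1 = N · v_2 = (-2, -4, 0)ᵀ.

Sanity check: (A − (5)·I) v_1 = (0, 0, 0)ᵀ = 0. ✓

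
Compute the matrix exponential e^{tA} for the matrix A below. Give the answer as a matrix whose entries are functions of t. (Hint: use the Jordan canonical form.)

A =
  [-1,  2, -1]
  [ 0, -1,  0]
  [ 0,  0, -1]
e^{tA} =
  [exp(-t), 2*t*exp(-t), -t*exp(-t)]
  [0, exp(-t), 0]
  [0, 0, exp(-t)]

Strategy: write A = P · J · P⁻¹ where J is a Jordan canonical form, so e^{tA} = P · e^{tJ} · P⁻¹, and e^{tJ} can be computed block-by-block.

A has Jordan form
J =
  [-1,  1,  0]
  [ 0, -1,  0]
  [ 0,  0, -1]
(up to reordering of blocks).

Per-block formulas:
  For a 2×2 Jordan block J_2(-1): exp(t · J_2(-1)) = e^(-1t)·(I + t·N), where N is the 2×2 nilpotent shift.
  For a 1×1 block at λ = -1: exp(t · [-1]) = [e^(-1t)].

After assembling e^{tJ} and conjugating by P, we get:

e^{tA} =
  [exp(-t), 2*t*exp(-t), -t*exp(-t)]
  [0, exp(-t), 0]
  [0, 0, exp(-t)]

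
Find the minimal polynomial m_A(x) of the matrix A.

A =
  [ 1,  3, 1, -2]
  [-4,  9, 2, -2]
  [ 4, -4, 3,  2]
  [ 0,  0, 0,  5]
x^3 - 13*x^2 + 55*x - 75

The characteristic polynomial is χ_A(x) = (x - 5)^3*(x - 3), so the eigenvalues are known. The minimal polynomial is
  m_A(x) = Π_λ (x − λ)^{k_λ}
where k_λ is the size of the *largest* Jordan block for λ (equivalently, the smallest k with (A − λI)^k v = 0 for every generalised eigenvector v of λ).

  λ = 3: largest Jordan block has size 1, contributing (x − 3)
  λ = 5: largest Jordan block has size 2, contributing (x − 5)^2

So m_A(x) = (x - 5)^2*(x - 3) = x^3 - 13*x^2 + 55*x - 75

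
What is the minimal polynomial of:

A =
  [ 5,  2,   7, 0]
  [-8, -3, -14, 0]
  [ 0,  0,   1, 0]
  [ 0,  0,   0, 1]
x^2 - 2*x + 1

The characteristic polynomial is χ_A(x) = (x - 1)^4, so the eigenvalues are known. The minimal polynomial is
  m_A(x) = Π_λ (x − λ)^{k_λ}
where k_λ is the size of the *largest* Jordan block for λ (equivalently, the smallest k with (A − λI)^k v = 0 for every generalised eigenvector v of λ).

  λ = 1: largest Jordan block has size 2, contributing (x − 1)^2

So m_A(x) = (x - 1)^2 = x^2 - 2*x + 1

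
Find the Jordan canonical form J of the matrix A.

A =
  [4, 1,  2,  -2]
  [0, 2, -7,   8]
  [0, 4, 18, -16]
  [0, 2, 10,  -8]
J_3(4) ⊕ J_1(4)

The characteristic polynomial is
  det(x·I − A) = x^4 - 16*x^3 + 96*x^2 - 256*x + 256 = (x - 4)^4

Eigenvalues and multiplicities (the geometric multiplicity of λ is n − rank(A − λI), which equals the number of Jordan blocks for λ):
  λ = 4: algebraic multiplicity = 4, geometric multiplicity = 2

Determining the block sizes for each eigenvalue:
  λ = 4: with am = 4 and gm = 2, the partition is not yet determined (e.g. several partitions of 4 into 2 parts exist). Let N = A − (4)·I. Computing rank(N^1) = 2, rank(N^2) = 1, rank(N^3) = 0; the number of blocks of size ≥ j is rank(N^{j−1}) − rank(N^j), giving [2, 1, 1]. So we have 1 block(s) of size 3, 1 block(s) of size 1 → block sizes [3, 1]

Assembling the blocks gives a Jordan form
J =
  [4, 1, 0, 0]
  [0, 4, 1, 0]
  [0, 0, 4, 0]
  [0, 0, 0, 4]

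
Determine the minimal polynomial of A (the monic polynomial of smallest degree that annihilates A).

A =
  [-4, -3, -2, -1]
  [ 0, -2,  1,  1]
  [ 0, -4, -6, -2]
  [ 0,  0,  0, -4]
x^3 + 12*x^2 + 48*x + 64

The characteristic polynomial is χ_A(x) = (x + 4)^4, so the eigenvalues are known. The minimal polynomial is
  m_A(x) = Π_λ (x − λ)^{k_λ}
where k_λ is the size of the *largest* Jordan block for λ (equivalently, the smallest k with (A − λI)^k v = 0 for every generalised eigenvector v of λ).

  λ = -4: largest Jordan block has size 3, contributing (x + 4)^3

So m_A(x) = (x + 4)^3 = x^3 + 12*x^2 + 48*x + 64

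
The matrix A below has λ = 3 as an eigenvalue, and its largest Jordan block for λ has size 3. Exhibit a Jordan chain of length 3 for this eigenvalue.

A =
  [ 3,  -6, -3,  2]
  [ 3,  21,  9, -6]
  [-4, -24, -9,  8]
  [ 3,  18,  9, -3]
A Jordan chain for λ = 3 of length 3:
v_1 = (0, -18, 24, -18)ᵀ
v_2 = (-6, 18, -24, 18)ᵀ
v_3 = (0, 1, 0, 0)ᵀ

Let N = A − (3)·I. We want v_3 with N^3 v_3 = 0 but N^2 v_3 ≠ 0; then v_{j-1} := N · v_j for j = 3, …, 2.

Pick v_3 = (0, 1, 0, 0)ᵀ.
Then v_2 = N · v_3 = (-6, 18, -24, 18)ᵀ.
Then v_1 = N · v_2 = (0, -18, 24, -18)ᵀ.

Sanity check: (A − (3)·I) v_1 = (0, 0, 0, 0)ᵀ = 0. ✓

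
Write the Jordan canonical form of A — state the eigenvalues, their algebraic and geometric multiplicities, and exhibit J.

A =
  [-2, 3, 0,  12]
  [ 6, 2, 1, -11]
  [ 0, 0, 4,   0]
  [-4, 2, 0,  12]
J_3(4) ⊕ J_1(4)

The characteristic polynomial is
  det(x·I − A) = x^4 - 16*x^3 + 96*x^2 - 256*x + 256 = (x - 4)^4

Eigenvalues and multiplicities (the geometric multiplicity of λ is n − rank(A − λI), which equals the number of Jordan blocks for λ):
  λ = 4: algebraic multiplicity = 4, geometric multiplicity = 2

Determining the block sizes for each eigenvalue:
  λ = 4: with am = 4 and gm = 2, the partition is not yet determined (e.g. several partitions of 4 into 2 parts exist). Let N = A − (4)·I. Computing rank(N^1) = 2, rank(N^2) = 1, rank(N^3) = 0; the number of blocks of size ≥ j is rank(N^{j−1}) − rank(N^j), giving [2, 1, 1]. So we have 1 block(s) of size 3, 1 block(s) of size 1 → block sizes [3, 1]

Assembling the blocks gives a Jordan form
J =
  [4, 1, 0, 0]
  [0, 4, 1, 0]
  [0, 0, 4, 0]
  [0, 0, 0, 4]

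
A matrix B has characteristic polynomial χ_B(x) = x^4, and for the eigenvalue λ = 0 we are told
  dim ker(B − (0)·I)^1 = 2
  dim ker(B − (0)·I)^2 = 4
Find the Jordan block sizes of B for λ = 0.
Block sizes for λ = 0: [2, 2]

From the dimensions of kernels of powers, the number of Jordan blocks of size at least j is d_j − d_{j−1} where d_j = dim ker(N^j) (with d_0 = 0). Computing the differences gives [2, 2].
The number of blocks of size exactly k is (#blocks of size ≥ k) − (#blocks of size ≥ k + 1), so the partition is: 2 block(s) of size 2.
In nonincreasing order the block sizes are [2, 2].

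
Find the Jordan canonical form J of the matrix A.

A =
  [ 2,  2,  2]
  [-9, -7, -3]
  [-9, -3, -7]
J_2(-4) ⊕ J_1(-4)

The characteristic polynomial is
  det(x·I − A) = x^3 + 12*x^2 + 48*x + 64 = (x + 4)^3

Eigenvalues and multiplicities (the geometric multiplicity of λ is n − rank(A − λI), which equals the number of Jordan blocks for λ):
  λ = -4: algebraic multiplicity = 3, geometric multiplicity = 2

Determining the block sizes for each eigenvalue:
  λ = -4: 2 blocks summing to 3 forces exactly one block of size 2 and the rest size 1 → block sizes [2, 1]

Assembling the blocks gives a Jordan form
J =
  [-4,  1,  0]
  [ 0, -4,  0]
  [ 0,  0, -4]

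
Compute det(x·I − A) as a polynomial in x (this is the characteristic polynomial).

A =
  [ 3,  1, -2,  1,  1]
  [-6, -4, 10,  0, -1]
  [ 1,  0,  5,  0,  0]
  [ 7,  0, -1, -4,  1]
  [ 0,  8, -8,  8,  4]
x^5 - 4*x^4 - 32*x^3 + 128*x^2 + 256*x - 1024

Expanding det(x·I − A) (e.g. by cofactor expansion or by noting that A is similar to its Jordan form J, which has the same characteristic polynomial as A) gives
  χ_A(x) = x^5 - 4*x^4 - 32*x^3 + 128*x^2 + 256*x - 1024
which factors as (x - 4)^3*(x + 4)^2. The eigenvalues (with algebraic multiplicities) are λ = -4 with multiplicity 2, λ = 4 with multiplicity 3.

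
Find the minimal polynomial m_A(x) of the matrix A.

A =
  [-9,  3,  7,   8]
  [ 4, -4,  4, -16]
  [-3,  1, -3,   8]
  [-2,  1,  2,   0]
x^2 + 8*x + 16

The characteristic polynomial is χ_A(x) = (x + 4)^4, so the eigenvalues are known. The minimal polynomial is
  m_A(x) = Π_λ (x − λ)^{k_λ}
where k_λ is the size of the *largest* Jordan block for λ (equivalently, the smallest k with (A − λI)^k v = 0 for every generalised eigenvector v of λ).

  λ = -4: largest Jordan block has size 2, contributing (x + 4)^2

So m_A(x) = (x + 4)^2 = x^2 + 8*x + 16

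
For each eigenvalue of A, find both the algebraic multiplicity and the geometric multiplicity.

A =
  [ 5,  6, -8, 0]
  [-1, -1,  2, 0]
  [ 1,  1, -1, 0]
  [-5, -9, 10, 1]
λ = 1: alg = 4, geom = 2

Step 1 — factor the characteristic polynomial to read off the algebraic multiplicities:
  χ_A(x) = (x - 1)^4

Step 2 — compute geometric multiplicities via the rank-nullity identity g(λ) = n − rank(A − λI):
  rank(A − (1)·I) = 2, so dim ker(A − (1)·I) = n − 2 = 2

Summary:
  λ = 1: algebraic multiplicity = 4, geometric multiplicity = 2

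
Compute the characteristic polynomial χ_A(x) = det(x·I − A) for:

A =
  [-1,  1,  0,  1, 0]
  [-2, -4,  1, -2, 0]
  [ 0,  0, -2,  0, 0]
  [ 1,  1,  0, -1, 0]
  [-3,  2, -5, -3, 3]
x^5 + 5*x^4 - 40*x^2 - 80*x - 48

Expanding det(x·I − A) (e.g. by cofactor expansion or by noting that A is similar to its Jordan form J, which has the same characteristic polynomial as A) gives
  χ_A(x) = x^5 + 5*x^4 - 40*x^2 - 80*x - 48
which factors as (x - 3)*(x + 2)^4. The eigenvalues (with algebraic multiplicities) are λ = -2 with multiplicity 4, λ = 3 with multiplicity 1.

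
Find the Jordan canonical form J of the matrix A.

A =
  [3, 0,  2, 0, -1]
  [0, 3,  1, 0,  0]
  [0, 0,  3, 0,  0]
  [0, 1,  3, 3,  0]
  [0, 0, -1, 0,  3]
J_3(3) ⊕ J_2(3)

The characteristic polynomial is
  det(x·I − A) = x^5 - 15*x^4 + 90*x^3 - 270*x^2 + 405*x - 243 = (x - 3)^5

Eigenvalues and multiplicities (the geometric multiplicity of λ is n − rank(A − λI), which equals the number of Jordan blocks for λ):
  λ = 3: algebraic multiplicity = 5, geometric multiplicity = 2

Determining the block sizes for each eigenvalue:
  λ = 3: with am = 5 and gm = 2, the partition is not yet determined (e.g. several partitions of 5 into 2 parts exist). Let N = A − (3)·I. Computing rank(N^1) = 3, rank(N^2) = 1, rank(N^3) = 0; the number of blocks of size ≥ j is rank(N^{j−1}) − rank(N^j), giving [2, 2, 1]. So we have 1 block(s) of size 3, 1 block(s) of size 2 → block sizes [3, 2]

Assembling the blocks gives a Jordan form
J =
  [3, 1, 0, 0, 0]
  [0, 3, 1, 0, 0]
  [0, 0, 3, 0, 0]
  [0, 0, 0, 3, 1]
  [0, 0, 0, 0, 3]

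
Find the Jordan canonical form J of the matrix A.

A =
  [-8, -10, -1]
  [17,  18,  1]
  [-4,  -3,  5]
J_3(5)

The characteristic polynomial is
  det(x·I − A) = x^3 - 15*x^2 + 75*x - 125 = (x - 5)^3

Eigenvalues and multiplicities (the geometric multiplicity of λ is n − rank(A − λI), which equals the number of Jordan blocks for λ):
  λ = 5: algebraic multiplicity = 3, geometric multiplicity = 1

Determining the block sizes for each eigenvalue:
  λ = 5: one block (gm = 1), so the single block has size am = 3 → block sizes [3]

Assembling the blocks gives a Jordan form
J =
  [5, 1, 0]
  [0, 5, 1]
  [0, 0, 5]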